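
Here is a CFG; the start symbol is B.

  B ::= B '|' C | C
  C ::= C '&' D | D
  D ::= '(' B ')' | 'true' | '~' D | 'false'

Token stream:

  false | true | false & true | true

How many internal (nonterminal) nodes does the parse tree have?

[B [B [B [B [C [D false]]] | [C [D true]]] | [C [C [D false]] & [D true]]] | [C [D true]]]

14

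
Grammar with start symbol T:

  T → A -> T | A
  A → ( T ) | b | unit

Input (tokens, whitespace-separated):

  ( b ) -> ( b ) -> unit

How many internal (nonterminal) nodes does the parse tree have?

[T [A ( [T [A b]] )] -> [T [A ( [T [A b]] )] -> [T [A unit]]]]

10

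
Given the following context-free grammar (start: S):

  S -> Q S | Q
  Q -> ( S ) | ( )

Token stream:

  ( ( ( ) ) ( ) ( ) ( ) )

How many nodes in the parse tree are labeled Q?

6

[S [Q ( [S [Q ( [S [Q ( )]] )] [S [Q ( )] [S [Q ( )] [S [Q ( )]]]]] )]]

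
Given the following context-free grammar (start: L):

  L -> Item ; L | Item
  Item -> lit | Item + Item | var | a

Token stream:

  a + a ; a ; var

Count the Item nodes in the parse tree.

5

[L [Item [Item a] + [Item a]] ; [L [Item a] ; [L [Item var]]]]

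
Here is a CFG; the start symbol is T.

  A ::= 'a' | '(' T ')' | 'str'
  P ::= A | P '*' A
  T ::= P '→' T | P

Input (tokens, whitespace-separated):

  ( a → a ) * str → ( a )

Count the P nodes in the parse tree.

6

[T [P [P [A ( [T [P [A a]] → [T [P [A a]]]] )]] * [A str]] → [T [P [A ( [T [P [A a]]] )]]]]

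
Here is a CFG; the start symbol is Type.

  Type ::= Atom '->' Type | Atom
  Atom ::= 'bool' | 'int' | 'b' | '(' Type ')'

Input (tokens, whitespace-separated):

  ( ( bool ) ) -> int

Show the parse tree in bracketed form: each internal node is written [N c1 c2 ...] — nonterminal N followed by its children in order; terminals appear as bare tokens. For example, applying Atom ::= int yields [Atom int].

Type
Atom -> Type
( Type ) -> Type
( Atom ) -> Type
( ( Type ) ) -> Type
( ( Atom ) ) -> Type
( ( bool ) ) -> Type
( ( bool ) ) -> Atom
( ( bool ) ) -> int

[Type [Atom ( [Type [Atom ( [Type [Atom bool]] )]] )] -> [Type [Atom int]]]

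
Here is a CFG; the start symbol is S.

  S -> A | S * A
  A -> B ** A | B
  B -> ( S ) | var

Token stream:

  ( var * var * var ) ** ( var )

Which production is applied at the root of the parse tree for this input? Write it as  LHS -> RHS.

S -> A

[S [A [B ( [S [S [S [A [B var]]] * [A [B var]]] * [A [B var]]] )] ** [A [B ( [S [A [B var]]] )]]]]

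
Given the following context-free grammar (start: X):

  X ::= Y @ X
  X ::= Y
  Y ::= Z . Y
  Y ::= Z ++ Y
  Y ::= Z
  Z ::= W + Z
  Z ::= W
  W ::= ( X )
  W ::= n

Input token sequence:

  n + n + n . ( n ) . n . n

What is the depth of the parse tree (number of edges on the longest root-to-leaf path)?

9

[X [Y [Z [W n] + [Z [W n] + [Z [W n]]]] . [Y [Z [W ( [X [Y [Z [W n]]]] )]] . [Y [Z [W n]] . [Y [Z [W n]]]]]]]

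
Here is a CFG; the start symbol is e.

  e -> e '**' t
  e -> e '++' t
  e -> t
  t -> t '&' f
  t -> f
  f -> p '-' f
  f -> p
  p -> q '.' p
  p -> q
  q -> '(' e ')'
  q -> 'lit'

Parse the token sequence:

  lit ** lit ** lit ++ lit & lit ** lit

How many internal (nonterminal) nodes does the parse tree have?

[e [e [e [e [e [t [f [p [q lit]]]]] ** [t [f [p [q lit]]]]] ** [t [f [p [q lit]]]]] ++ [t [t [f [p [q lit]]]] & [f [p [q lit]]]]] ** [t [f [p [q lit]]]]]

29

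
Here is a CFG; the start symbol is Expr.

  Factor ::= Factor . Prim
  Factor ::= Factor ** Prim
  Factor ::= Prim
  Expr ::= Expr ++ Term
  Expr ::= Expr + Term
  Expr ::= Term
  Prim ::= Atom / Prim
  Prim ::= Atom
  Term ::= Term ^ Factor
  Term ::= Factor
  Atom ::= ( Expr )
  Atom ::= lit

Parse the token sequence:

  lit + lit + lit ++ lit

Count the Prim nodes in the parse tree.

[Expr [Expr [Expr [Expr [Term [Factor [Prim [Atom lit]]]]] + [Term [Factor [Prim [Atom lit]]]]] + [Term [Factor [Prim [Atom lit]]]]] ++ [Term [Factor [Prim [Atom lit]]]]]

4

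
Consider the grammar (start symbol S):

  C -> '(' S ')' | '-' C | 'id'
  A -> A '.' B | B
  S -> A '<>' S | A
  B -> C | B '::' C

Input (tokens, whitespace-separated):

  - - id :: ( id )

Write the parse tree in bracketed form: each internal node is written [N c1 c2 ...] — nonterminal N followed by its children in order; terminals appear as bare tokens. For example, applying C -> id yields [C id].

[S [A [B [B [C - [C - [C id]]]] :: [C ( [S [A [B [C id]]]] )]]]]

S
A
B
B :: C
C :: C
- C :: C
- - C :: C
- - id :: C
- - id :: ( S )
- - id :: ( A )
- - id :: ( B )
- - id :: ( C )
- - id :: ( id )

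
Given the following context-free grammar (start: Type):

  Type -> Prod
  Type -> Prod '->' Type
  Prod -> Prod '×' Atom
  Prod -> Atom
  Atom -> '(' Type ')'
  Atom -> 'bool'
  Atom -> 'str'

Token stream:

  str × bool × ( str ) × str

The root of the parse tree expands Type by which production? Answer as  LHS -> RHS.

[Type [Prod [Prod [Prod [Prod [Atom str]] × [Atom bool]] × [Atom ( [Type [Prod [Atom str]]] )]] × [Atom str]]]

Type -> Prod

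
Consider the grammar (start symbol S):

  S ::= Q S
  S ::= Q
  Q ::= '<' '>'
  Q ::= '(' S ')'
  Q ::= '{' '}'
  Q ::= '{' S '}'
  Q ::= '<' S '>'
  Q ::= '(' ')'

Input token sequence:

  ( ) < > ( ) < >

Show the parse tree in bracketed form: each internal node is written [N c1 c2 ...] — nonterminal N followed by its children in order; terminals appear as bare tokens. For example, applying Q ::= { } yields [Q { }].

S
Q S
( ) S
( ) Q S
( ) < > S
( ) < > Q S
( ) < > ( ) S
( ) < > ( ) Q
( ) < > ( ) < >

[S [Q ( )] [S [Q < >] [S [Q ( )] [S [Q < >]]]]]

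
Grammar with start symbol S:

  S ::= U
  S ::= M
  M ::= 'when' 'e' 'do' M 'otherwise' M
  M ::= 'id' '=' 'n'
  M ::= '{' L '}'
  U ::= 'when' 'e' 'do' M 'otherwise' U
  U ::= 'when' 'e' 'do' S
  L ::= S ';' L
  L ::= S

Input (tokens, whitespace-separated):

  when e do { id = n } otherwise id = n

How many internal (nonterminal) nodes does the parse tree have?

7

[S [M when e do [M { [L [S [M id = n]]] }] otherwise [M id = n]]]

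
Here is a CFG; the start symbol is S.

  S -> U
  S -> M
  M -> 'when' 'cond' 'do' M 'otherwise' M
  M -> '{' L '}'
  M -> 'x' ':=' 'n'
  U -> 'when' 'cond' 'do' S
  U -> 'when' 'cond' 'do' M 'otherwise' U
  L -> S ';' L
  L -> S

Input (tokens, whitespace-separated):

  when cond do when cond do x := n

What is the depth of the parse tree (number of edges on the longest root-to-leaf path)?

6

[S [U when cond do [S [U when cond do [S [M x := n]]]]]]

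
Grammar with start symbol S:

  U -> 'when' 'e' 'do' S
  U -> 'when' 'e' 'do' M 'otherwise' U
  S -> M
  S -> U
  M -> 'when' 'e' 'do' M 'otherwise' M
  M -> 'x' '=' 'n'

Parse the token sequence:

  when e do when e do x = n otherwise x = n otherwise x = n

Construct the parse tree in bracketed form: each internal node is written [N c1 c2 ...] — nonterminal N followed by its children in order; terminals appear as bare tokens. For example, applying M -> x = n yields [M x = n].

[S [M when e do [M when e do [M x = n] otherwise [M x = n]] otherwise [M x = n]]]

S
M
when e do M otherwise M
when e do when e do M otherwise M otherwise M
when e do when e do x = n otherwise M otherwise M
when e do when e do x = n otherwise x = n otherwise M
when e do when e do x = n otherwise x = n otherwise x = n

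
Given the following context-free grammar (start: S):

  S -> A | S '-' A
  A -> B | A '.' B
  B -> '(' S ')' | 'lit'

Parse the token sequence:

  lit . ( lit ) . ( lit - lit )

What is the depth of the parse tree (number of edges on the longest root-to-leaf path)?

[S [A [A [A [B lit]] . [B ( [S [A [B lit]]] )]] . [B ( [S [S [A [B lit]]] - [A [B lit]]] )]]]

7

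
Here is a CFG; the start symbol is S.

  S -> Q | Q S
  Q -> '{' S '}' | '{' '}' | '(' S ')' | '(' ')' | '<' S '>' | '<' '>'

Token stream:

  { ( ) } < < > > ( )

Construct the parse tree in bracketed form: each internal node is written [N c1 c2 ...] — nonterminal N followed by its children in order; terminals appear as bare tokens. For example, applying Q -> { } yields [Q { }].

S
Q S
{ S } S
{ Q } S
{ ( ) } S
{ ( ) } Q S
{ ( ) } < S > S
{ ( ) } < Q > S
{ ( ) } < < > > S
{ ( ) } < < > > Q
{ ( ) } < < > > ( )

[S [Q { [S [Q ( )]] }] [S [Q < [S [Q < >]] >] [S [Q ( )]]]]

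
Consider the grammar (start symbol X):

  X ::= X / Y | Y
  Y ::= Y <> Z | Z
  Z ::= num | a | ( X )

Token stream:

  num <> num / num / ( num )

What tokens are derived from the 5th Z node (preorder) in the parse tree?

[X [X [X [Y [Y [Z num]] <> [Z num]]] / [Y [Z num]]] / [Y [Z ( [X [Y [Z num]]] )]]]

num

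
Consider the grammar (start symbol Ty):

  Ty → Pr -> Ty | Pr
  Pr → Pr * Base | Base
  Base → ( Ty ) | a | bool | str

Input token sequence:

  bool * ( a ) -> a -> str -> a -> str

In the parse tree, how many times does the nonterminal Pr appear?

7

[Ty [Pr [Pr [Base bool]] * [Base ( [Ty [Pr [Base a]]] )]] -> [Ty [Pr [Base a]] -> [Ty [Pr [Base str]] -> [Ty [Pr [Base a]] -> [Ty [Pr [Base str]]]]]]]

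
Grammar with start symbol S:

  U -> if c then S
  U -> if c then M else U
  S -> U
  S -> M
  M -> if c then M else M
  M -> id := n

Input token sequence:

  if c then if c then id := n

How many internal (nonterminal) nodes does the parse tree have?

6

[S [U if c then [S [U if c then [S [M id := n]]]]]]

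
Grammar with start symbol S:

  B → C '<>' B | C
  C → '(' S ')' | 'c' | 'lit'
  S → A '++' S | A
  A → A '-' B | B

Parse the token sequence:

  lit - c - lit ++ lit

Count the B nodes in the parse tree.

[S [A [A [A [B [C lit]]] - [B [C c]]] - [B [C lit]]] ++ [S [A [B [C lit]]]]]

4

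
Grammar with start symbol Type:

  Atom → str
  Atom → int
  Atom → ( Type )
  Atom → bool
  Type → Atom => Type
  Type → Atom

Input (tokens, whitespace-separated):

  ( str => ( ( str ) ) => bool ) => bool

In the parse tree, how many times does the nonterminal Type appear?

7

[Type [Atom ( [Type [Atom str] => [Type [Atom ( [Type [Atom ( [Type [Atom str]] )]] )] => [Type [Atom bool]]]] )] => [Type [Atom bool]]]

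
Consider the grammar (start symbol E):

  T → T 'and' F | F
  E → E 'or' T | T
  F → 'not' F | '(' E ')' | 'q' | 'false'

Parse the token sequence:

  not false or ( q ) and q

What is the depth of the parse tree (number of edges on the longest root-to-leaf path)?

7

[E [E [T [F not [F false]]]] or [T [T [F ( [E [T [F q]]] )]] and [F q]]]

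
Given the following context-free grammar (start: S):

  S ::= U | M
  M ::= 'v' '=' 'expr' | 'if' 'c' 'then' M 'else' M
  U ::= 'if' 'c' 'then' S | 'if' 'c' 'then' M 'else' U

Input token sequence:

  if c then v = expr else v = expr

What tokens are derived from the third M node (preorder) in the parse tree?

v = expr

[S [M if c then [M v = expr] else [M v = expr]]]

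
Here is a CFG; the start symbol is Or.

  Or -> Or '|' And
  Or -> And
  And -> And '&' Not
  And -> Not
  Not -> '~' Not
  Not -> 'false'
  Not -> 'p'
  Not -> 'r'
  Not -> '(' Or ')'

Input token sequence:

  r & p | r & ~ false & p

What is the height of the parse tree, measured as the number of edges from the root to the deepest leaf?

5

[Or [Or [And [And [Not r]] & [Not p]]] | [And [And [And [Not r]] & [Not ~ [Not false]]] & [Not p]]]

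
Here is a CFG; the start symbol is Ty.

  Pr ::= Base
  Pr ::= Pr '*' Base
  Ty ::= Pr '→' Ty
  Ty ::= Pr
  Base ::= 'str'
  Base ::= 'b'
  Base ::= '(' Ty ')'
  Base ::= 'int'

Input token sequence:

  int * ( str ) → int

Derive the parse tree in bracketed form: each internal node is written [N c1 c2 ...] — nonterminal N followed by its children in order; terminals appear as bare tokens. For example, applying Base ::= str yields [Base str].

[Ty [Pr [Pr [Base int]] * [Base ( [Ty [Pr [Base str]]] )]] → [Ty [Pr [Base int]]]]

Ty
Pr → Ty
Pr * Base → Ty
Base * Base → Ty
int * Base → Ty
int * ( Ty ) → Ty
int * ( Pr ) → Ty
int * ( Base ) → Ty
int * ( str ) → Ty
int * ( str ) → Pr
int * ( str ) → Base
int * ( str ) → int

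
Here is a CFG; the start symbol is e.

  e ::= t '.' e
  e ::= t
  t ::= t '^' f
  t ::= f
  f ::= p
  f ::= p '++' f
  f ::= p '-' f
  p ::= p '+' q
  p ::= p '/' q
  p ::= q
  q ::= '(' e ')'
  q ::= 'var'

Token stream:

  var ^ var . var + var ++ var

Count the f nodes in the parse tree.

[e [t [t [f [p [q var]]]] ^ [f [p [q var]]]] . [e [t [f [p [p [q var]] + [q var]] ++ [f [p [q var]]]]]]]

4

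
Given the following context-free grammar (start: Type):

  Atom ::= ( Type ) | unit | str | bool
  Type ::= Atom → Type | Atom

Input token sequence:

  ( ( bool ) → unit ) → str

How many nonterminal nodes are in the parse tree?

[Type [Atom ( [Type [Atom ( [Type [Atom bool]] )] → [Type [Atom unit]]] )] → [Type [Atom str]]]

10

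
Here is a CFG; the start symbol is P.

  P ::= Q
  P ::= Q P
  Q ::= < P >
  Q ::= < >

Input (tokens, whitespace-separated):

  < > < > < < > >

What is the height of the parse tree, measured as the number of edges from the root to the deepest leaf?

6

[P [Q < >] [P [Q < >] [P [Q < [P [Q < >]] >]]]]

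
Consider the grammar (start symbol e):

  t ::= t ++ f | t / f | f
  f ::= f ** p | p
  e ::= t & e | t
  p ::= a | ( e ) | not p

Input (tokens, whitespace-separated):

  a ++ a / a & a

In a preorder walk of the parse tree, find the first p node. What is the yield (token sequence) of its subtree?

[e [t [t [t [f [p a]]] ++ [f [p a]]] / [f [p a]]] & [e [t [f [p a]]]]]

a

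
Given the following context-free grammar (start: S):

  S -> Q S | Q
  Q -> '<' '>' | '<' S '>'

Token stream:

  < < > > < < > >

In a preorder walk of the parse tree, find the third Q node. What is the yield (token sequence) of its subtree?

[S [Q < [S [Q < >]] >] [S [Q < [S [Q < >]] >]]]

< < > >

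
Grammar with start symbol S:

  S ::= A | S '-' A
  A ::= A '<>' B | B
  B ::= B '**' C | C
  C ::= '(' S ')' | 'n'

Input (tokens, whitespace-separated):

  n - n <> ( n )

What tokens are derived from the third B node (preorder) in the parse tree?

[S [S [A [B [C n]]]] - [A [A [B [C n]]] <> [B [C ( [S [A [B [C n]]]] )]]]]

( n )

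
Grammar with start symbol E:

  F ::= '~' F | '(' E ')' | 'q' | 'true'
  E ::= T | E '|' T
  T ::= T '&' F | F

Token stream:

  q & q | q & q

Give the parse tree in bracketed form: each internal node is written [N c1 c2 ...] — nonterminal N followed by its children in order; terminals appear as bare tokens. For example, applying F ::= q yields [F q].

[E [E [T [T [F q]] & [F q]]] | [T [T [F q]] & [F q]]]

E
E | T
T | T
T & F | T
F & F | T
q & F | T
q & q | T
q & q | T & F
q & q | F & F
q & q | q & F
q & q | q & q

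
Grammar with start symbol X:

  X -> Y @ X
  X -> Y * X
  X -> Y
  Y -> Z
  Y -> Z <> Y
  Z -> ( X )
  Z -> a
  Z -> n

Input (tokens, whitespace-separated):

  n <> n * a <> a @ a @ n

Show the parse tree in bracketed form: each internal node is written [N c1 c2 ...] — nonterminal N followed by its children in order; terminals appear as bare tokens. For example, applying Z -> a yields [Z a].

[X [Y [Z n] <> [Y [Z n]]] * [X [Y [Z a] <> [Y [Z a]]] @ [X [Y [Z a]] @ [X [Y [Z n]]]]]]

X
Y * X
Z <> Y * X
n <> Y * X
n <> Z * X
n <> n * X
n <> n * Y @ X
n <> n * Z <> Y @ X
n <> n * a <> Y @ X
n <> n * a <> Z @ X
n <> n * a <> a @ X
n <> n * a <> a @ Y @ X
n <> n * a <> a @ Z @ X
n <> n * a <> a @ a @ X
n <> n * a <> a @ a @ Y
n <> n * a <> a @ a @ Z
n <> n * a <> a @ a @ n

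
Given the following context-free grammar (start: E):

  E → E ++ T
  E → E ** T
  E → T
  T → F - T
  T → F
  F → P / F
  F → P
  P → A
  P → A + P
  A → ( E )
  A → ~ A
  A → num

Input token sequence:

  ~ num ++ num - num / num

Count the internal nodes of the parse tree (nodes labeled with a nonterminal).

18

[E [E [T [F [P [A ~ [A num]]]]]] ++ [T [F [P [A num]]] - [T [F [P [A num]] / [F [P [A num]]]]]]]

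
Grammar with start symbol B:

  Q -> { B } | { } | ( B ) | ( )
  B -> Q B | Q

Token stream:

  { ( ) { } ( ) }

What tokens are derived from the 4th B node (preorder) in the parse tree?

( )

[B [Q { [B [Q ( )] [B [Q { }] [B [Q ( )]]]] }]]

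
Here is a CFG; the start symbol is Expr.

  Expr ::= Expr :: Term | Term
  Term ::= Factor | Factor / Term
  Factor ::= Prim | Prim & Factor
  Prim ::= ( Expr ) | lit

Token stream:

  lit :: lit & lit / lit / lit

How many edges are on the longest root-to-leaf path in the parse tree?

[Expr [Expr [Term [Factor [Prim lit]]]] :: [Term [Factor [Prim lit] & [Factor [Prim lit]]] / [Term [Factor [Prim lit]] / [Term [Factor [Prim lit]]]]]]

6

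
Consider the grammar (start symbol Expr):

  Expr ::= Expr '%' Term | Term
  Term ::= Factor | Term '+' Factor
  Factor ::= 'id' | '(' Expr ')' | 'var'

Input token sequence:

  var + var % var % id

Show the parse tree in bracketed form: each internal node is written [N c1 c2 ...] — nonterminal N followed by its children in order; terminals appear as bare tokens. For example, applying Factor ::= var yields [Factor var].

[Expr [Expr [Expr [Term [Term [Factor var]] + [Factor var]]] % [Term [Factor var]]] % [Term [Factor id]]]

Expr
Expr % Term
Expr % Term % Term
Term % Term % Term
Term + Factor % Term % Term
Factor + Factor % Term % Term
var + Factor % Term % Term
var + var % Term % Term
var + var % Factor % Term
var + var % var % Term
var + var % var % Factor
var + var % var % id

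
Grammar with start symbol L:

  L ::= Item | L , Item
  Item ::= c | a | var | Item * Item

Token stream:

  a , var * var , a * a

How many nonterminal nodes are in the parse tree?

10

[L [L [L [Item a]] , [Item [Item var] * [Item var]]] , [Item [Item a] * [Item a]]]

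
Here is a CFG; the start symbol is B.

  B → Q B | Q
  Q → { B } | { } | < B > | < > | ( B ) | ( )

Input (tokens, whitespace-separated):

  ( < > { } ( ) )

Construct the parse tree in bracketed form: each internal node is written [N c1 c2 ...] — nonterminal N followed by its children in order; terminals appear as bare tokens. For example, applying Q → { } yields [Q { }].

[B [Q ( [B [Q < >] [B [Q { }] [B [Q ( )]]]] )]]

B
Q
( B )
( Q B )
( < > B )
( < > Q B )
( < > { } B )
( < > { } Q )
( < > { } ( ) )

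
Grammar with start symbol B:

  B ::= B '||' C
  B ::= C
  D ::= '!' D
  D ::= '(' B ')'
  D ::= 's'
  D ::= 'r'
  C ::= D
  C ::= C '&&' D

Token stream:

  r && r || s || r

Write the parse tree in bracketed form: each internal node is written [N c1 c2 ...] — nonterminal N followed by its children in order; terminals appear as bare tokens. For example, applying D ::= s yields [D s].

[B [B [B [C [C [D r]] && [D r]]] || [C [D s]]] || [C [D r]]]

B
B || C
B || C || C
C || C || C
C && D || C || C
D && D || C || C
r && D || C || C
r && r || C || C
r && r || D || C
r && r || s || C
r && r || s || D
r && r || s || r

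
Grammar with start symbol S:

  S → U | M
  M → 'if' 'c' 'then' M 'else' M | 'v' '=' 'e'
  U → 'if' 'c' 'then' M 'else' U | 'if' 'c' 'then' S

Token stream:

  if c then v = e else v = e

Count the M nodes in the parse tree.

3

[S [M if c then [M v = e] else [M v = e]]]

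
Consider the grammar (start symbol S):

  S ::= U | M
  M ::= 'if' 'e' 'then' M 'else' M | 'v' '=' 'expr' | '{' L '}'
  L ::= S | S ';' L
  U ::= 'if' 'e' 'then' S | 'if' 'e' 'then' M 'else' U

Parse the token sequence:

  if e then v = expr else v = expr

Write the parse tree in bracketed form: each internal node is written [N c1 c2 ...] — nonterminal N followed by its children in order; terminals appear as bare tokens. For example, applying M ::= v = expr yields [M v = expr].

S
M
if e then M else M
if e then v = expr else M
if e then v = expr else v = expr

[S [M if e then [M v = expr] else [M v = expr]]]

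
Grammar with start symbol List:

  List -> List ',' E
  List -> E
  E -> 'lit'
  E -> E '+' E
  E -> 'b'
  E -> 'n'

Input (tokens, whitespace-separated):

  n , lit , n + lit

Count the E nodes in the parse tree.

[List [List [List [E n]] , [E lit]] , [E [E n] + [E lit]]]

5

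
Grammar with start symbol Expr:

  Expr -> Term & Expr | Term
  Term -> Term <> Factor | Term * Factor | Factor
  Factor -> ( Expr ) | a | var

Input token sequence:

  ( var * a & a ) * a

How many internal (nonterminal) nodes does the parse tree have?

13

[Expr [Term [Term [Factor ( [Expr [Term [Term [Factor var]] * [Factor a]] & [Expr [Term [Factor a]]]] )]] * [Factor a]]]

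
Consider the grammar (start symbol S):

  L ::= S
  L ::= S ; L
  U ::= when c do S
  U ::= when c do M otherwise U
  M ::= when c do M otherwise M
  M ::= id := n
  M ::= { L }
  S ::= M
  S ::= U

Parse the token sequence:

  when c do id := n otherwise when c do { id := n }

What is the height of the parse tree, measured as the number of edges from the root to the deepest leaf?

8

[S [U when c do [M id := n] otherwise [U when c do [S [M { [L [S [M id := n]]] }]]]]]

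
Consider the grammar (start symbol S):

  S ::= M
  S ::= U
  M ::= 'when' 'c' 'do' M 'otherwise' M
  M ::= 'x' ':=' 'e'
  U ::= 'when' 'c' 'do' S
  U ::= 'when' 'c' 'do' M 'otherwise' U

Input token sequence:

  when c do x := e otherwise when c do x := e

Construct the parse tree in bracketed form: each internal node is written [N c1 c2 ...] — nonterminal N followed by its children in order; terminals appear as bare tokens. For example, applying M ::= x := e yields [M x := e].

S
U
when c do M otherwise U
when c do x := e otherwise U
when c do x := e otherwise when c do S
when c do x := e otherwise when c do M
when c do x := e otherwise when c do x := e

[S [U when c do [M x := e] otherwise [U when c do [S [M x := e]]]]]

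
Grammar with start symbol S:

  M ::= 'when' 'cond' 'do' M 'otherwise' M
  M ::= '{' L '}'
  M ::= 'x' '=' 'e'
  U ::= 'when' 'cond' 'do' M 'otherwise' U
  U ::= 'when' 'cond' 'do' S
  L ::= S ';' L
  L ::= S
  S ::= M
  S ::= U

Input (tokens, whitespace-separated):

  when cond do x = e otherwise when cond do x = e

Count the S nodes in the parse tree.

[S [U when cond do [M x = e] otherwise [U when cond do [S [M x = e]]]]]

2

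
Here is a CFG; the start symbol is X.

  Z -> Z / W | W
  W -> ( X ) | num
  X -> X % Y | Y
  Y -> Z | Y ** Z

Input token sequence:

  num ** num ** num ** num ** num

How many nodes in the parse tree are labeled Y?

[X [Y [Y [Y [Y [Y [Z [W num]]] ** [Z [W num]]] ** [Z [W num]]] ** [Z [W num]]] ** [Z [W num]]]]

5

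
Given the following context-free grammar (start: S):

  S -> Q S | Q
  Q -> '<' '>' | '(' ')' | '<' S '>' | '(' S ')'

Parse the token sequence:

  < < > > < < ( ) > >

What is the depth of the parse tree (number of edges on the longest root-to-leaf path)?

[S [Q < [S [Q < >]] >] [S [Q < [S [Q < [S [Q ( )]] >]] >]]]

7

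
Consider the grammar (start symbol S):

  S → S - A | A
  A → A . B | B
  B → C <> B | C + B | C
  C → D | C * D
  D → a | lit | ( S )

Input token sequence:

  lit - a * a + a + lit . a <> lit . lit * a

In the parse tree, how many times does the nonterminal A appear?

4

[S [S [A [B [C [D lit]]]]] - [A [A [A [B [C [C [D a]] * [D a]] + [B [C [D a]] + [B [C [D lit]]]]]] . [B [C [D a]] <> [B [C [D lit]]]]] . [B [C [C [D lit]] * [D a]]]]]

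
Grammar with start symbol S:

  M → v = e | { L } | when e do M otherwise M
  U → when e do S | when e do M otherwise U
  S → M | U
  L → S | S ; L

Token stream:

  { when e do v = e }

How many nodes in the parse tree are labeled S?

[S [M { [L [S [U when e do [S [M v = e]]]]] }]]

3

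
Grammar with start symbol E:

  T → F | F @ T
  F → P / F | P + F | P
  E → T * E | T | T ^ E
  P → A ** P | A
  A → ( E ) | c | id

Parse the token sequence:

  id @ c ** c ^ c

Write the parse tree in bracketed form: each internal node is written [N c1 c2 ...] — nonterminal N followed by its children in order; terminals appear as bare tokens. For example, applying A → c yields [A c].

E
T ^ E
F @ T ^ E
P @ T ^ E
A @ T ^ E
id @ T ^ E
id @ F ^ E
id @ P ^ E
id @ A ** P ^ E
id @ c ** P ^ E
id @ c ** A ^ E
id @ c ** c ^ E
id @ c ** c ^ T
id @ c ** c ^ F
id @ c ** c ^ P
id @ c ** c ^ A
id @ c ** c ^ c

[E [T [F [P [A id]]] @ [T [F [P [A c] ** [P [A c]]]]]] ^ [E [T [F [P [A c]]]]]]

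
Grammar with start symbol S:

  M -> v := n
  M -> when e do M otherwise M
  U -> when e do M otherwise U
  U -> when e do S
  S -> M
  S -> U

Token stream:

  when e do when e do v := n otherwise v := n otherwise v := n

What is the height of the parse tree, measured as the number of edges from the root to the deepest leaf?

[S [M when e do [M when e do [M v := n] otherwise [M v := n]] otherwise [M v := n]]]

4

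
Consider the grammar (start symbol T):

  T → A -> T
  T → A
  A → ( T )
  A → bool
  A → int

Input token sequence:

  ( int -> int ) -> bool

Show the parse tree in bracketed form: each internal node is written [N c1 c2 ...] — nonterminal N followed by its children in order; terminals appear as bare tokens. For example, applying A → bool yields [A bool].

[T [A ( [T [A int] -> [T [A int]]] )] -> [T [A bool]]]

T
A -> T
( T ) -> T
( A -> T ) -> T
( int -> T ) -> T
( int -> A ) -> T
( int -> int ) -> T
( int -> int ) -> A
( int -> int ) -> bool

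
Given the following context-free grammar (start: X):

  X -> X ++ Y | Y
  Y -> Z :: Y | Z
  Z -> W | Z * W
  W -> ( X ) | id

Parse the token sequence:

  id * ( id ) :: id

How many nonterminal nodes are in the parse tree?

13

[X [Y [Z [Z [W id]] * [W ( [X [Y [Z [W id]]]] )]] :: [Y [Z [W id]]]]]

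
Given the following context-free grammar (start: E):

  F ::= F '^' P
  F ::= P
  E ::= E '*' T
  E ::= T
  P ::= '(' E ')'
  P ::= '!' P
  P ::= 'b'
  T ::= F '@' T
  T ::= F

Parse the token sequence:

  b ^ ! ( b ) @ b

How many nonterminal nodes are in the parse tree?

[E [T [F [F [P b]] ^ [P ! [P ( [E [T [F [P b]]]] )]]] @ [T [F [P b]]]]]

14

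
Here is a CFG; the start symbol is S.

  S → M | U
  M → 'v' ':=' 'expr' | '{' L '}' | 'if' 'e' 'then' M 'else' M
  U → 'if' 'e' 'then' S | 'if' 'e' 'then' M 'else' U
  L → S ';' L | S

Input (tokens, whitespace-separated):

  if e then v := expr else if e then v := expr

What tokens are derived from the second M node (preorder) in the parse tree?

[S [U if e then [M v := expr] else [U if e then [S [M v := expr]]]]]

v := expr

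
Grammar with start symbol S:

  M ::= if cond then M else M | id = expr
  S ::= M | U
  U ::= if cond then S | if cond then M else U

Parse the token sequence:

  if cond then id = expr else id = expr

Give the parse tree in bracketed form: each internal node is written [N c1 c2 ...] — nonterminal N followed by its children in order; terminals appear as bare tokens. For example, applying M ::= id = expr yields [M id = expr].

S
M
if cond then M else M
if cond then id = expr else M
if cond then id = expr else id = expr

[S [M if cond then [M id = expr] else [M id = expr]]]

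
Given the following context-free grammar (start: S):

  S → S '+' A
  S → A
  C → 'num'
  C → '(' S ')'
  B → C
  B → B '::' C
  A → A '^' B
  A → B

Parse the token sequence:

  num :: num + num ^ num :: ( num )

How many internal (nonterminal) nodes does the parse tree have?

19

[S [S [A [B [B [C num]] :: [C num]]]] + [A [A [B [C num]]] ^ [B [B [C num]] :: [C ( [S [A [B [C num]]]] )]]]]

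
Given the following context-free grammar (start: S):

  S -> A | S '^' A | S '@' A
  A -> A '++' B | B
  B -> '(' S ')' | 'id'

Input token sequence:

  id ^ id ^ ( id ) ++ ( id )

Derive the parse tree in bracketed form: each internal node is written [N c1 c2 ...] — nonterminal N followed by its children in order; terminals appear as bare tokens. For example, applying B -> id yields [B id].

[S [S [S [A [B id]]] ^ [A [B id]]] ^ [A [A [B ( [S [A [B id]]] )]] ++ [B ( [S [A [B id]]] )]]]

S
S ^ A
S ^ A ^ A
A ^ A ^ A
B ^ A ^ A
id ^ A ^ A
id ^ B ^ A
id ^ id ^ A
id ^ id ^ A ++ B
id ^ id ^ B ++ B
id ^ id ^ ( S ) ++ B
id ^ id ^ ( A ) ++ B
id ^ id ^ ( B ) ++ B
id ^ id ^ ( id ) ++ B
id ^ id ^ ( id ) ++ ( S )
id ^ id ^ ( id ) ++ ( A )
id ^ id ^ ( id ) ++ ( B )
id ^ id ^ ( id ) ++ ( id )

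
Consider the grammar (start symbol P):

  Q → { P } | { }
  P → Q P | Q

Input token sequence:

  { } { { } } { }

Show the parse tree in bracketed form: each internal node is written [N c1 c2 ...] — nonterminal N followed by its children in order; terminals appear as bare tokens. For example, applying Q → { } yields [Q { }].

[P [Q { }] [P [Q { [P [Q { }]] }] [P [Q { }]]]]

P
Q P
{ } P
{ } Q P
{ } { P } P
{ } { Q } P
{ } { { } } P
{ } { { } } Q
{ } { { } } { }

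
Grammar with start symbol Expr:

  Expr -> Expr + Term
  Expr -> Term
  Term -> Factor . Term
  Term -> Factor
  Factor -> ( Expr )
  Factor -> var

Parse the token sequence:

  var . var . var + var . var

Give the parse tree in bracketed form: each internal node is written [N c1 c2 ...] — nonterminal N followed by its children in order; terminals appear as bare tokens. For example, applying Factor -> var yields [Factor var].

[Expr [Expr [Term [Factor var] . [Term [Factor var] . [Term [Factor var]]]]] + [Term [Factor var] . [Term [Factor var]]]]

Expr
Expr + Term
Term + Term
Factor . Term + Term
var . Term + Term
var . Factor . Term + Term
var . var . Term + Term
var . var . Factor + Term
var . var . var + Term
var . var . var + Factor . Term
var . var . var + var . Term
var . var . var + var . Factor
var . var . var + var . var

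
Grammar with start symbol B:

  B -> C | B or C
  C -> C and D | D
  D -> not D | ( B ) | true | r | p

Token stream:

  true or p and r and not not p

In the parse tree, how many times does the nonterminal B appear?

2

[B [B [C [D true]]] or [C [C [C [D p]] and [D r]] and [D not [D not [D p]]]]]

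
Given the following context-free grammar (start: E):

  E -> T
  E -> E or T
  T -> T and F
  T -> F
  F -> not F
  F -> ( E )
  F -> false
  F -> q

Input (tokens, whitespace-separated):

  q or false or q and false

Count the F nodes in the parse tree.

4

[E [E [E [T [F q]]] or [T [F false]]] or [T [T [F q]] and [F false]]]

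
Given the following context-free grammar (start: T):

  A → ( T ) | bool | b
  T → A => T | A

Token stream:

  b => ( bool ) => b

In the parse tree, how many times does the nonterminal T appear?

[T [A b] => [T [A ( [T [A bool]] )] => [T [A b]]]]

4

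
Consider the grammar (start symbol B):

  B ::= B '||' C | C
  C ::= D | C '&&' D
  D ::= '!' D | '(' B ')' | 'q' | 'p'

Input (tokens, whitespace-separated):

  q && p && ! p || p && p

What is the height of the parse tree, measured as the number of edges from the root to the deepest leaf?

[B [B [C [C [C [D q]] && [D p]] && [D ! [D p]]]] || [C [C [D p]] && [D p]]]

6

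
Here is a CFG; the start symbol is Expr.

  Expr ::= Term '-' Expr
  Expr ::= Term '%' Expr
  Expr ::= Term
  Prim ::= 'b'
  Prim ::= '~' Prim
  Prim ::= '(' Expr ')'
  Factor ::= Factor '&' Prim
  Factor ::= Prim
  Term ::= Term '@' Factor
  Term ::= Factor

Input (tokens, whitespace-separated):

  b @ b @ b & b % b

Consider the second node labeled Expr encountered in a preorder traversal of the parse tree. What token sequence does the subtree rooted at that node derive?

[Expr [Term [Term [Term [Factor [Prim b]]] @ [Factor [Prim b]]] @ [Factor [Factor [Prim b]] & [Prim b]]] % [Expr [Term [Factor [Prim b]]]]]

b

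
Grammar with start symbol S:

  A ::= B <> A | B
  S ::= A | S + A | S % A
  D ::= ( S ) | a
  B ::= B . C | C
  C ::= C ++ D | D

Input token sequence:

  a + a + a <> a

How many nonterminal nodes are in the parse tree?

[S [S [S [A [B [C [D a]]]]] + [A [B [C [D a]]]]] + [A [B [C [D a]]] <> [A [B [C [D a]]]]]]

19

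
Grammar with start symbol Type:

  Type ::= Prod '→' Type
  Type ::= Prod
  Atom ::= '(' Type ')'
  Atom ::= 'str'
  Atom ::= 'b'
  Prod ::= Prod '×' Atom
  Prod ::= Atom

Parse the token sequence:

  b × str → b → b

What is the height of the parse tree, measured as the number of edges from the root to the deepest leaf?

[Type [Prod [Prod [Atom b]] × [Atom str]] → [Type [Prod [Atom b]] → [Type [Prod [Atom b]]]]]

5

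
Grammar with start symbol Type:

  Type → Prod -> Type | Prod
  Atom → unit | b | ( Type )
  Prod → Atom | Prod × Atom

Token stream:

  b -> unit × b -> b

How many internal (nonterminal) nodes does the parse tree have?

[Type [Prod [Atom b]] -> [Type [Prod [Prod [Atom unit]] × [Atom b]] -> [Type [Prod [Atom b]]]]]

11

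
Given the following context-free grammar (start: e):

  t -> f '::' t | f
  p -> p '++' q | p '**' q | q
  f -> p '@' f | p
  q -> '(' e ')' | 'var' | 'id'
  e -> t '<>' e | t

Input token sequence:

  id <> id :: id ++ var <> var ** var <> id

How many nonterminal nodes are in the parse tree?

28

[e [t [f [p [q id]]]] <> [e [t [f [p [q id]]] :: [t [f [p [p [q id]] ++ [q var]]]]] <> [e [t [f [p [p [q var]] ** [q var]]]] <> [e [t [f [p [q id]]]]]]]]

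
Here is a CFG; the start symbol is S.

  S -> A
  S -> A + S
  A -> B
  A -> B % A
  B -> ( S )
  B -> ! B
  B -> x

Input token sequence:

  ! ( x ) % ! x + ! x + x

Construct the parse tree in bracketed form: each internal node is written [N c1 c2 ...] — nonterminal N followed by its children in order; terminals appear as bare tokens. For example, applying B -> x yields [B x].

[S [A [B ! [B ( [S [A [B x]]] )]] % [A [B ! [B x]]]] + [S [A [B ! [B x]]] + [S [A [B x]]]]]

S
A + S
B % A + S
! B % A + S
! ( S ) % A + S
! ( A ) % A + S
! ( B ) % A + S
! ( x ) % A + S
! ( x ) % B + S
! ( x ) % ! B + S
! ( x ) % ! x + S
! ( x ) % ! x + A + S
! ( x ) % ! x + B + S
! ( x ) % ! x + ! B + S
! ( x ) % ! x + ! x + S
! ( x ) % ! x + ! x + A
! ( x ) % ! x + ! x + B
! ( x ) % ! x + ! x + x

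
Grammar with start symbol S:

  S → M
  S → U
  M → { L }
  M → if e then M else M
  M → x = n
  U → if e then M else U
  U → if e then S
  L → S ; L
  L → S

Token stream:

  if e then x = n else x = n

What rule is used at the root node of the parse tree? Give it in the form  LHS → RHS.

[S [M if e then [M x = n] else [M x = n]]]

S → M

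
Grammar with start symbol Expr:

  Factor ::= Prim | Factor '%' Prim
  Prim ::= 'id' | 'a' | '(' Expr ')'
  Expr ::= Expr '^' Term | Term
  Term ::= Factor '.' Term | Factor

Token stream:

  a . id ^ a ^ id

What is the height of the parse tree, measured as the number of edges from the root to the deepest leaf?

7

[Expr [Expr [Expr [Term [Factor [Prim a]] . [Term [Factor [Prim id]]]]] ^ [Term [Factor [Prim a]]]] ^ [Term [Factor [Prim id]]]]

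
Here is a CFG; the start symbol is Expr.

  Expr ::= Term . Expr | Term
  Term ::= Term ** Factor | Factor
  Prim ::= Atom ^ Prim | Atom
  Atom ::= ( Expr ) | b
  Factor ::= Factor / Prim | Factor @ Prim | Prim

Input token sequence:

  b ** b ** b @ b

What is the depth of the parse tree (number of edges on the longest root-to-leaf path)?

[Expr [Term [Term [Term [Factor [Prim [Atom b]]]] ** [Factor [Prim [Atom b]]]] ** [Factor [Factor [Prim [Atom b]]] @ [Prim [Atom b]]]]]

7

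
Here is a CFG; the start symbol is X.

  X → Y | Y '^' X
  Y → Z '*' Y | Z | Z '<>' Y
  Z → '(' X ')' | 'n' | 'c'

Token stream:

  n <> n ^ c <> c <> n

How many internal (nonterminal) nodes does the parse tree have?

[X [Y [Z n] <> [Y [Z n]]] ^ [X [Y [Z c] <> [Y [Z c] <> [Y [Z n]]]]]]

12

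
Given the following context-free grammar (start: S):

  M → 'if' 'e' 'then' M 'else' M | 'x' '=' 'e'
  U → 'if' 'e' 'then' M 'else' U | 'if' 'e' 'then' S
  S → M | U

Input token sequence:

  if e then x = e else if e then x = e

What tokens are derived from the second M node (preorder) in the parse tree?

[S [U if e then [M x = e] else [U if e then [S [M x = e]]]]]

x = e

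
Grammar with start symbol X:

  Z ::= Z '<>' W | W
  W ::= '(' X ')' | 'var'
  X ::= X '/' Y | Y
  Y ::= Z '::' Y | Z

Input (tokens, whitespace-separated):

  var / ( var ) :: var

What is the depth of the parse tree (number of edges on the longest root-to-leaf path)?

8

[X [X [Y [Z [W var]]]] / [Y [Z [W ( [X [Y [Z [W var]]]] )]] :: [Y [Z [W var]]]]]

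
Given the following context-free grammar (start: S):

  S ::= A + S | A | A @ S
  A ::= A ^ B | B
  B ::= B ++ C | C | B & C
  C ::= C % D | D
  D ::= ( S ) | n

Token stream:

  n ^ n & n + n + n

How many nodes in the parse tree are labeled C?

[S [A [A [B [C [D n]]]] ^ [B [B [C [D n]]] & [C [D n]]]] + [S [A [B [C [D n]]]] + [S [A [B [C [D n]]]]]]]

5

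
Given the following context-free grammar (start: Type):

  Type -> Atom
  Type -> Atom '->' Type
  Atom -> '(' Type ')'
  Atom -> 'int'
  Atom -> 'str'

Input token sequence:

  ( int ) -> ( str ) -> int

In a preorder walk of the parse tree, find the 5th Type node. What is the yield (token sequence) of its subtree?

int

[Type [Atom ( [Type [Atom int]] )] -> [Type [Atom ( [Type [Atom str]] )] -> [Type [Atom int]]]]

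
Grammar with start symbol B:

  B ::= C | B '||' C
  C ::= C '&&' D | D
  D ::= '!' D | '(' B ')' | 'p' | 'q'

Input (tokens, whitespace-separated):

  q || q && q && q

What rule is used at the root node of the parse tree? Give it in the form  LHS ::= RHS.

[B [B [C [D q]]] || [C [C [C [D q]] && [D q]] && [D q]]]

B ::= B '||' C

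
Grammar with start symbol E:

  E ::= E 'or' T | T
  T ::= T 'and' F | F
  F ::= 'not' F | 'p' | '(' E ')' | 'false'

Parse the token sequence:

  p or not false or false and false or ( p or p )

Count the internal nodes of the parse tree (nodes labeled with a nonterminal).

21

[E [E [E [E [T [F p]]] or [T [F not [F false]]]] or [T [T [F false]] and [F false]]] or [T [F ( [E [E [T [F p]]] or [T [F p]]] )]]]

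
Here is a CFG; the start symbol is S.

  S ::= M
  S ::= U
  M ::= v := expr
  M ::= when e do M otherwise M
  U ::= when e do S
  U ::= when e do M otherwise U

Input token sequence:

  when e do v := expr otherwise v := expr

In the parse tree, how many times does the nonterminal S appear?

1

[S [M when e do [M v := expr] otherwise [M v := expr]]]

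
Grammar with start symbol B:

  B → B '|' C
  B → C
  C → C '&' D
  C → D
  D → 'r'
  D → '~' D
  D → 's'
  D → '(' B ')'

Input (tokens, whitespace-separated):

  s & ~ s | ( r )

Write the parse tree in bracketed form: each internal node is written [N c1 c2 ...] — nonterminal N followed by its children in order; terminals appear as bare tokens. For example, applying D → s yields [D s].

B
B | C
C | C
C & D | C
D & D | C
s & D | C
s & ~ D | C
s & ~ s | C
s & ~ s | D
s & ~ s | ( B )
s & ~ s | ( C )
s & ~ s | ( D )
s & ~ s | ( r )

[B [B [C [C [D s]] & [D ~ [D s]]]] | [C [D ( [B [C [D r]]] )]]]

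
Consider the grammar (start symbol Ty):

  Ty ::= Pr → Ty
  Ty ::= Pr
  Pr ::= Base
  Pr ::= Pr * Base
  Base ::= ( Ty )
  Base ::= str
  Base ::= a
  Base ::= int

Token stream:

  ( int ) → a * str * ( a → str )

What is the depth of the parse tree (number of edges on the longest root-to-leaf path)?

8

[Ty [Pr [Base ( [Ty [Pr [Base int]]] )]] → [Ty [Pr [Pr [Pr [Base a]] * [Base str]] * [Base ( [Ty [Pr [Base a]] → [Ty [Pr [Base str]]]] )]]]]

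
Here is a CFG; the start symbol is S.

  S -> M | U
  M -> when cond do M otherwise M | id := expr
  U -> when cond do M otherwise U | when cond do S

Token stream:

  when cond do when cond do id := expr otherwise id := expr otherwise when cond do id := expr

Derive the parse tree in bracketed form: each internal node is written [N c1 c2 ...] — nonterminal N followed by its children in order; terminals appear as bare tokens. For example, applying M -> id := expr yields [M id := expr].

S
U
when cond do M otherwise U
when cond do when cond do M otherwise M otherwise U
when cond do when cond do id := expr otherwise M otherwise U
when cond do when cond do id := expr otherwise id := expr otherwise U
when cond do when cond do id := expr otherwise id := expr otherwise when cond do S
when cond do when cond do id := expr otherwise id := expr otherwise when cond do M
when cond do when cond do id := expr otherwise id := expr otherwise when cond do id := expr

[S [U when cond do [M when cond do [M id := expr] otherwise [M id := expr]] otherwise [U when cond do [S [M id := expr]]]]]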